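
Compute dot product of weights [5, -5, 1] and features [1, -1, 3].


Element-wise products:
5 * 1 = 5
-5 * -1 = 5
1 * 3 = 3
Sum = 5 + 5 + 3
= 13

13


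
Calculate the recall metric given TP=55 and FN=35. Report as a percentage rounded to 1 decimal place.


Recall = TP / (TP + FN) * 100
= 55 / (55 + 35)
= 55 / 90
= 0.6111
= 61.1%

61.1


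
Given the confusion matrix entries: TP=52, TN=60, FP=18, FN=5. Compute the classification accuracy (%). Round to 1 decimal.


Accuracy = (TP + TN) / (TP + TN + FP + FN) * 100
= (52 + 60) / (52 + 60 + 18 + 5)
= 112 / 135
= 0.8296
= 83.0%

83.0


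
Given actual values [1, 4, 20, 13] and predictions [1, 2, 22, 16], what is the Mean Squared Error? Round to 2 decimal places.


Differences: [0, 2, -2, -3]
Squared errors: [0, 4, 4, 9]
Sum of squared errors = 17
MSE = 17 / 4 = 4.25

4.25


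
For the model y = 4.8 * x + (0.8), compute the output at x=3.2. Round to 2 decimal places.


y = 4.8 * 3.2 + (0.8)
= 15.36 + (0.8)
= 16.16

16.16


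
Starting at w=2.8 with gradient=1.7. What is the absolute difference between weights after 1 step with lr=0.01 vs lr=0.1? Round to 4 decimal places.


With lr=0.01: w_new = 2.8 - 0.01 * 1.7 = 2.783
With lr=0.1: w_new = 2.8 - 0.1 * 1.7 = 2.63
Absolute difference = |2.783 - 2.63|
= 0.1530

0.1530


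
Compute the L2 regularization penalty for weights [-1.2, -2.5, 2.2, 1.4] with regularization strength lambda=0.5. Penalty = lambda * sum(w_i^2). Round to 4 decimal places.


Squaring each weight:
(-1.2)^2 = 1.44
(-2.5)^2 = 6.25
2.2^2 = 4.84
1.4^2 = 1.96
Sum of squares = 14.49
Penalty = 0.5 * 14.49 = 7.2450

7.2450


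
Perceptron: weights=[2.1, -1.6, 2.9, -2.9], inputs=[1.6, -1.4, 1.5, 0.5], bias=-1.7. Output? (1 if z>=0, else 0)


z = w . x + b
= 2.1*1.6 + -1.6*-1.4 + 2.9*1.5 + -2.9*0.5 + -1.7
= 3.36 + 2.24 + 4.35 + -1.45 + -1.7
= 8.5 + -1.7
= 6.8
Since z = 6.8 >= 0, output = 1

1


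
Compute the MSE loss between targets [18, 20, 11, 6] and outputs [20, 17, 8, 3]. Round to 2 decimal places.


Differences: [-2, 3, 3, 3]
Squared errors: [4, 9, 9, 9]
Sum of squared errors = 31
MSE = 31 / 4 = 7.75

7.75


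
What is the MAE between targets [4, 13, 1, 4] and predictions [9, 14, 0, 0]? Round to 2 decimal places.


Absolute errors: [5, 1, 1, 4]
Sum of absolute errors = 11
MAE = 11 / 4 = 2.75

2.75


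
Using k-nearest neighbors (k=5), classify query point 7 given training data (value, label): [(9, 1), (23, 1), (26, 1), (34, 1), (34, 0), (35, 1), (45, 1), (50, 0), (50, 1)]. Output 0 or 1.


Distances from query 7:
Point 9 (class 1): distance = 2
Point 23 (class 1): distance = 16
Point 26 (class 1): distance = 19
Point 34 (class 0): distance = 27
Point 34 (class 1): distance = 27
K=5 nearest neighbors: classes = [1, 1, 1, 0, 1]
Votes for class 1: 4 / 5
Majority vote => class 1

1


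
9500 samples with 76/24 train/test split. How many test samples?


Train samples = 9500 * 76% = 7220
Test samples = 9500 - 7220
= 2280

2280


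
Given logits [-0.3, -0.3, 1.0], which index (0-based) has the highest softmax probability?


Softmax is a monotonic transformation, so it preserves the argmax.
We need to find the index of the maximum logit.
Index 0: -0.3
Index 1: -0.3
Index 2: 1.0
Maximum logit = 1.0 at index 2

2


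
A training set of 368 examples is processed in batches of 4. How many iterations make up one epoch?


Iterations per epoch = dataset_size / batch_size
= 368 / 4
= 92

92


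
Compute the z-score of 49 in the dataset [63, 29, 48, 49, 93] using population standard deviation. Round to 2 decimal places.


Mean = (63 + 29 + 48 + 49 + 93) / 5 = 56.4
Variance = sum((x_i - mean)^2) / n = 451.84
Std = sqrt(451.84) = 21.2565
Z = (x - mean) / std
= (49 - 56.4) / 21.2565
= -7.4 / 21.2565
= -0.35

-0.35


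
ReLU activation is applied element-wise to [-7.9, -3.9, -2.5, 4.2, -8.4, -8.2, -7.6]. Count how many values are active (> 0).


ReLU(x) = max(0, x) for each element:
ReLU(-7.9) = 0
ReLU(-3.9) = 0
ReLU(-2.5) = 0
ReLU(4.2) = 4.2
ReLU(-8.4) = 0
ReLU(-8.2) = 0
ReLU(-7.6) = 0
Active neurons (>0): 1

1


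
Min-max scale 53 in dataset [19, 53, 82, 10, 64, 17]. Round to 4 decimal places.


Min = 10, Max = 82
Range = 82 - 10 = 72
Scaled = (x - min) / (max - min)
= (53 - 10) / 72
= 43 / 72
= 0.5972

0.5972


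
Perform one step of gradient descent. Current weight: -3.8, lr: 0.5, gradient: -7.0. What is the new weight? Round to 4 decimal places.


w_new = w_old - lr * gradient
= -3.8 - 0.5 * -7.0
= -3.8 - (-3.5)
= -0.3000

-0.3000


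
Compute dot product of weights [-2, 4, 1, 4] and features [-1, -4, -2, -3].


Element-wise products:
-2 * -1 = 2
4 * -4 = -16
1 * -2 = -2
4 * -3 = -12
Sum = 2 + -16 + -2 + -12
= -28

-28


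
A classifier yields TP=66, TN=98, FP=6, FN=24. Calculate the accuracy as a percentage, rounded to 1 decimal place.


Accuracy = (TP + TN) / (TP + TN + FP + FN) * 100
= (66 + 98) / (66 + 98 + 6 + 24)
= 164 / 194
= 0.8454
= 84.5%

84.5


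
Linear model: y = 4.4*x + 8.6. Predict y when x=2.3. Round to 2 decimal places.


y = 4.4 * 2.3 + (8.6)
= 10.12 + (8.6)
= 18.72

18.72


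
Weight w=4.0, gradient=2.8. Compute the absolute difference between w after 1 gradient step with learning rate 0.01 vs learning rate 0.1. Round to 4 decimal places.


With lr=0.01: w_new = 4.0 - 0.01 * 2.8 = 3.972
With lr=0.1: w_new = 4.0 - 0.1 * 2.8 = 3.72
Absolute difference = |3.972 - 3.72|
= 0.2520

0.2520


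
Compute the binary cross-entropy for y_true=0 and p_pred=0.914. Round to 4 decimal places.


For y=0: Loss = -log(1-p)
= -log(1 - 0.914)
= -log(0.086)
= -(-2.4534)
= 2.4534

2.4534


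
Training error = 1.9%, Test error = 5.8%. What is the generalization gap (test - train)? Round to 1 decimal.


Generalization gap = test_error - train_error
= 5.8 - 1.9
= 3.9%
A moderate gap.

3.9


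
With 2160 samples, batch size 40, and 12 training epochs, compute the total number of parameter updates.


Iterations per epoch = 2160 / 40 = 54
Total updates = iterations_per_epoch * epochs
= 54 * 12
= 648

648


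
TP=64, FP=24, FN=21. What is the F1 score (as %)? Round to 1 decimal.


Precision = TP / (TP + FP) = 64 / 88 = 0.7273
Recall = TP / (TP + FN) = 64 / 85 = 0.7529
F1 = 2 * P * R / (P + R)
= 2 * 0.7273 * 0.7529 / (0.7273 + 0.7529)
= 1.0952 / 1.4802
= 0.7399
As percentage: 74.0%

74.0


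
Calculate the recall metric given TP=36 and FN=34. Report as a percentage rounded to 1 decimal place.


Recall = TP / (TP + FN) * 100
= 36 / (36 + 34)
= 36 / 70
= 0.5143
= 51.4%

51.4


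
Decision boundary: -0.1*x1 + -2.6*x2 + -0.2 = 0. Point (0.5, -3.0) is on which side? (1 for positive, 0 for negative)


Compute -0.1 * 0.5 + -2.6 * -3.0 + -0.2
= -0.05 + 7.8 + -0.2
= 7.55
Since 7.55 >= 0, the point is on the positive side.

1


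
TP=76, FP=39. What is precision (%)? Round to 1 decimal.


Precision = TP / (TP + FP) * 100
= 76 / (76 + 39)
= 76 / 115
= 0.6609
= 66.1%

66.1


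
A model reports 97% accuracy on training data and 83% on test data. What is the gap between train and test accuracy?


Gap = train_accuracy - test_accuracy
= 97 - 83
= 14%
This gap suggests the model is overfitting.

14


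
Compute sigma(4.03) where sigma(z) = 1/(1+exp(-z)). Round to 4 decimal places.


sigmoid(z) = 1 / (1 + exp(-z))
exp(-(4.03)) = exp(-4.03) = 0.0178
1 + 0.0178 = 1.0178
1 / 1.0178 = 0.9825

0.9825


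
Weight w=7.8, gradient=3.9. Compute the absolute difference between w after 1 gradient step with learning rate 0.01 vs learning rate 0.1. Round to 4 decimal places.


With lr=0.01: w_new = 7.8 - 0.01 * 3.9 = 7.761
With lr=0.1: w_new = 7.8 - 0.1 * 3.9 = 7.41
Absolute difference = |7.761 - 7.41|
= 0.3510

0.3510


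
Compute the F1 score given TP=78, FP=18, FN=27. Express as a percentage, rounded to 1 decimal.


Precision = TP / (TP + FP) = 78 / 96 = 0.8125
Recall = TP / (TP + FN) = 78 / 105 = 0.7429
F1 = 2 * P * R / (P + R)
= 2 * 0.8125 * 0.7429 / (0.8125 + 0.7429)
= 1.2071 / 1.5554
= 0.7761
As percentage: 77.6%

77.6


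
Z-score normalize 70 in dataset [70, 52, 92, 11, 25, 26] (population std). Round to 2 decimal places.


Mean = (70 + 52 + 92 + 11 + 25 + 26) / 6 = 46.0
Variance = sum((x_i - mean)^2) / n = 799.0
Std = sqrt(799.0) = 28.2666
Z = (x - mean) / std
= (70 - 46.0) / 28.2666
= 24.0 / 28.2666
= 0.85

0.85


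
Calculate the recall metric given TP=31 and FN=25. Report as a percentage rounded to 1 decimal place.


Recall = TP / (TP + FN) * 100
= 31 / (31 + 25)
= 31 / 56
= 0.5536
= 55.4%

55.4


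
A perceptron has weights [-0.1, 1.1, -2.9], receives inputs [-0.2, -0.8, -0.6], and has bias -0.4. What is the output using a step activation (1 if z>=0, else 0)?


z = w . x + b
= -0.1*-0.2 + 1.1*-0.8 + -2.9*-0.6 + -0.4
= 0.02 + -0.88 + 1.74 + -0.4
= 0.88 + -0.4
= 0.48
Since z = 0.48 >= 0, output = 1

1


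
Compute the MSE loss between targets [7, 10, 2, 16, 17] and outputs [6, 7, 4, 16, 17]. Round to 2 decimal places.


Differences: [1, 3, -2, 0, 0]
Squared errors: [1, 9, 4, 0, 0]
Sum of squared errors = 14
MSE = 14 / 5 = 2.80

2.80


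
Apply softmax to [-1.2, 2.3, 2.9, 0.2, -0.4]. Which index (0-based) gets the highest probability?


Softmax is a monotonic transformation, so it preserves the argmax.
We need to find the index of the maximum logit.
Index 0: -1.2
Index 1: 2.3
Index 2: 2.9
Index 3: 0.2
Index 4: -0.4
Maximum logit = 2.9 at index 2

2


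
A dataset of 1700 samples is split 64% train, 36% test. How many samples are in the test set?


Train samples = 1700 * 64% = 1088
Test samples = 1700 - 1088
= 612

612


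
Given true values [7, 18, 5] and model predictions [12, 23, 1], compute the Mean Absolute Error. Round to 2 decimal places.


Absolute errors: [5, 5, 4]
Sum of absolute errors = 14
MAE = 14 / 3 = 4.67

4.67


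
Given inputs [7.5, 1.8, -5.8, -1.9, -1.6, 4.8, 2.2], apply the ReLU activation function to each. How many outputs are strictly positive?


ReLU(x) = max(0, x) for each element:
ReLU(7.5) = 7.5
ReLU(1.8) = 1.8
ReLU(-5.8) = 0
ReLU(-1.9) = 0
ReLU(-1.6) = 0
ReLU(4.8) = 4.8
ReLU(2.2) = 2.2
Active neurons (>0): 4

4


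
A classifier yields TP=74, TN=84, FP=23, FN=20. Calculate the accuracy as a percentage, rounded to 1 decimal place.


Accuracy = (TP + TN) / (TP + TN + FP + FN) * 100
= (74 + 84) / (74 + 84 + 23 + 20)
= 158 / 201
= 0.7861
= 78.6%

78.6


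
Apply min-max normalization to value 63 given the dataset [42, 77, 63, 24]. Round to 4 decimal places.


Min = 24, Max = 77
Range = 77 - 24 = 53
Scaled = (x - min) / (max - min)
= (63 - 24) / 53
= 39 / 53
= 0.7358

0.7358


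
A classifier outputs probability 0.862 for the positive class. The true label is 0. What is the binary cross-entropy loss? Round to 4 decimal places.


For y=0: Loss = -log(1-p)
= -log(1 - 0.862)
= -log(0.138)
= -(-1.9805)
= 1.9805

1.9805


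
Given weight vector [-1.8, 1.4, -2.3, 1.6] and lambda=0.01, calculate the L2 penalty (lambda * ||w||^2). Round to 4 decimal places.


Squaring each weight:
(-1.8)^2 = 3.24
1.4^2 = 1.96
(-2.3)^2 = 5.29
1.6^2 = 2.56
Sum of squares = 13.05
Penalty = 0.01 * 13.05 = 0.1305

0.1305


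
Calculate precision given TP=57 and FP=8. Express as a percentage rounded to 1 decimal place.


Precision = TP / (TP + FP) * 100
= 57 / (57 + 8)
= 57 / 65
= 0.8769
= 87.7%

87.7


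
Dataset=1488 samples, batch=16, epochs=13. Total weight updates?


Iterations per epoch = 1488 / 16 = 93
Total updates = iterations_per_epoch * epochs
= 93 * 13
= 1209

1209


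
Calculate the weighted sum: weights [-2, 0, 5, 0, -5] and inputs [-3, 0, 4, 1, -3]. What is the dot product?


Element-wise products:
-2 * -3 = 6
0 * 0 = 0
5 * 4 = 20
0 * 1 = 0
-5 * -3 = 15
Sum = 6 + 0 + 20 + 0 + 15
= 41

41


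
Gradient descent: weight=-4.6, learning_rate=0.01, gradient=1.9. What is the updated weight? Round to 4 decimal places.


w_new = w_old - lr * gradient
= -4.6 - 0.01 * 1.9
= -4.6 - (0.019)
= -4.6190

-4.6190


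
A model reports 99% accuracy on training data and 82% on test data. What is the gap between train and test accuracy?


Gap = train_accuracy - test_accuracy
= 99 - 82
= 17%
This gap suggests the model is overfitting.

17


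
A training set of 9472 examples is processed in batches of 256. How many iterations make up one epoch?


Iterations per epoch = dataset_size / batch_size
= 9472 / 256
= 37

37


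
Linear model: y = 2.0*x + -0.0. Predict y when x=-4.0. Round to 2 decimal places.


y = 2.0 * -4.0 + (-0.0)
= -8.0 + (-0.0)
= -8.00

-8.00


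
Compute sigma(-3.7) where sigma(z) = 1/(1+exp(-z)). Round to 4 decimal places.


sigmoid(z) = 1 / (1 + exp(-z))
exp(-(-3.7)) = exp(3.7) = 40.4473
1 + 40.4473 = 41.4473
1 / 41.4473 = 0.0241

0.0241


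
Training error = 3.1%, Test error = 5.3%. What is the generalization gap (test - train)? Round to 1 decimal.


Generalization gap = test_error - train_error
= 5.3 - 3.1
= 2.2%
A moderate gap.

2.2


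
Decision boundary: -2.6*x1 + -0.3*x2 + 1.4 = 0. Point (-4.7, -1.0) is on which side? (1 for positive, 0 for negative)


Compute -2.6 * -4.7 + -0.3 * -1.0 + 1.4
= 12.22 + 0.3 + 1.4
= 13.92
Since 13.92 >= 0, the point is on the positive side.

1


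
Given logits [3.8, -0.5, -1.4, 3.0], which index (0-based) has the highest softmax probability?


Softmax is a monotonic transformation, so it preserves the argmax.
We need to find the index of the maximum logit.
Index 0: 3.8
Index 1: -0.5
Index 2: -1.4
Index 3: 3.0
Maximum logit = 3.8 at index 0

0


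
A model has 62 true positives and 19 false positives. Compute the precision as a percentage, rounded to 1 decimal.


Precision = TP / (TP + FP) * 100
= 62 / (62 + 19)
= 62 / 81
= 0.7654
= 76.5%

76.5


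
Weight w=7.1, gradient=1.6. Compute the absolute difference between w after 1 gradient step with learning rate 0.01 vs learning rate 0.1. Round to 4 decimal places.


With lr=0.01: w_new = 7.1 - 0.01 * 1.6 = 7.084
With lr=0.1: w_new = 7.1 - 0.1 * 1.6 = 6.94
Absolute difference = |7.084 - 6.94|
= 0.1440

0.1440


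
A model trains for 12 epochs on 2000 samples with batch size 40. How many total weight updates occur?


Iterations per epoch = 2000 / 40 = 50
Total updates = iterations_per_epoch * epochs
= 50 * 12
= 600

600


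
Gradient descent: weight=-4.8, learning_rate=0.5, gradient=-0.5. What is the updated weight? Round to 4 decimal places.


w_new = w_old - lr * gradient
= -4.8 - 0.5 * -0.5
= -4.8 - (-0.25)
= -4.5500

-4.5500


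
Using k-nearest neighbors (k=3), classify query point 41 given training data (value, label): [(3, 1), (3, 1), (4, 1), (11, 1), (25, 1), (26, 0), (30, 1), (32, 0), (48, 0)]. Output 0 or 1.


Distances from query 41:
Point 48 (class 0): distance = 7
Point 32 (class 0): distance = 9
Point 30 (class 1): distance = 11
K=3 nearest neighbors: classes = [0, 0, 1]
Votes for class 1: 1 / 3
Majority vote => class 0

0


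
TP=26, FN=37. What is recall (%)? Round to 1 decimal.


Recall = TP / (TP + FN) * 100
= 26 / (26 + 37)
= 26 / 63
= 0.4127
= 41.3%

41.3


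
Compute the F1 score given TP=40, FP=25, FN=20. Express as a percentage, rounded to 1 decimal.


Precision = TP / (TP + FP) = 40 / 65 = 0.6154
Recall = TP / (TP + FN) = 40 / 60 = 0.6667
F1 = 2 * P * R / (P + R)
= 2 * 0.6154 * 0.6667 / (0.6154 + 0.6667)
= 0.8205 / 1.2821
= 0.64
As percentage: 64.0%

64.0


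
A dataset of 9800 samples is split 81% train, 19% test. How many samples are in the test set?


Train samples = 9800 * 81% = 7938
Test samples = 9800 - 7938
= 1862

1862


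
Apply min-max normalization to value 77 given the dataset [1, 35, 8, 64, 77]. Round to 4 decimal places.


Min = 1, Max = 77
Range = 77 - 1 = 76
Scaled = (x - min) / (max - min)
= (77 - 1) / 76
= 76 / 76
= 1.0000

1.0000


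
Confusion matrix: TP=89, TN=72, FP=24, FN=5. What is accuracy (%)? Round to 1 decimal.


Accuracy = (TP + TN) / (TP + TN + FP + FN) * 100
= (89 + 72) / (89 + 72 + 24 + 5)
= 161 / 190
= 0.8474
= 84.7%

84.7


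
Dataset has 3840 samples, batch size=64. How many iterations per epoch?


Iterations per epoch = dataset_size / batch_size
= 3840 / 64
= 60

60


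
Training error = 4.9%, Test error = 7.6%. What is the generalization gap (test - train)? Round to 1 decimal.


Generalization gap = test_error - train_error
= 7.6 - 4.9
= 2.7%
A moderate gap.

2.7


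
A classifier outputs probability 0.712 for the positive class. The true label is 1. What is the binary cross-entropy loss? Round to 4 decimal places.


For y=1: Loss = -log(p)
= -log(0.712)
= -(-0.3397)
= 0.3397

0.3397


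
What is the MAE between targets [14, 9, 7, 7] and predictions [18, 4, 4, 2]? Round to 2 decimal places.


Absolute errors: [4, 5, 3, 5]
Sum of absolute errors = 17
MAE = 17 / 4 = 4.25

4.25


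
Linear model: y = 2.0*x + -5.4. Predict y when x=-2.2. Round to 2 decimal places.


y = 2.0 * -2.2 + (-5.4)
= -4.4 + (-5.4)
= -9.80

-9.80


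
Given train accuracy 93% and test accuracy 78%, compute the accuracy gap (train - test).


Gap = train_accuracy - test_accuracy
= 93 - 78
= 15%
This gap suggests the model is overfitting.

15


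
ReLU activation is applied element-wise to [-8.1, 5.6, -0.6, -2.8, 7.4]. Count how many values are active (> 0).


ReLU(x) = max(0, x) for each element:
ReLU(-8.1) = 0
ReLU(5.6) = 5.6
ReLU(-0.6) = 0
ReLU(-2.8) = 0
ReLU(7.4) = 7.4
Active neurons (>0): 2

2


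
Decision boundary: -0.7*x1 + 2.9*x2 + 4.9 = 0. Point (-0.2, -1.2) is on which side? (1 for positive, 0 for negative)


Compute -0.7 * -0.2 + 2.9 * -1.2 + 4.9
= 0.14 + -3.48 + 4.9
= 1.56
Since 1.56 >= 0, the point is on the positive side.

1


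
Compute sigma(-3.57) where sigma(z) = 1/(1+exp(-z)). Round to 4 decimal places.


sigmoid(z) = 1 / (1 + exp(-z))
exp(-(-3.57)) = exp(3.57) = 35.5166
1 + 35.5166 = 36.5166
1 / 36.5166 = 0.0274

0.0274


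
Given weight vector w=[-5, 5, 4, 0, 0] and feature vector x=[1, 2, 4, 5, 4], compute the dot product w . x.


Element-wise products:
-5 * 1 = -5
5 * 2 = 10
4 * 4 = 16
0 * 5 = 0
0 * 4 = 0
Sum = -5 + 10 + 16 + 0 + 0
= 21

21


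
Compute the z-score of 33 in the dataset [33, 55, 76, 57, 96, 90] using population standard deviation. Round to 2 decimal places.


Mean = (33 + 55 + 76 + 57 + 96 + 90) / 6 = 67.8333
Variance = sum((x_i - mean)^2) / n = 474.4722
Std = sqrt(474.4722) = 21.7824
Z = (x - mean) / std
= (33 - 67.8333) / 21.7824
= -34.8333 / 21.7824
= -1.60

-1.60


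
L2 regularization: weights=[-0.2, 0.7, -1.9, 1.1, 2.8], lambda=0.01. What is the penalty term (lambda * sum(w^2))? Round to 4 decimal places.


Squaring each weight:
(-0.2)^2 = 0.04
0.7^2 = 0.49
(-1.9)^2 = 3.61
1.1^2 = 1.21
2.8^2 = 7.84
Sum of squares = 13.19
Penalty = 0.01 * 13.19 = 0.1319

0.1319


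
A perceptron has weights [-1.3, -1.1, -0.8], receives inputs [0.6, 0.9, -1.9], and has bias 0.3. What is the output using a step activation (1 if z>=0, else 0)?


z = w . x + b
= -1.3*0.6 + -1.1*0.9 + -0.8*-1.9 + 0.3
= -0.78 + -0.99 + 1.52 + 0.3
= -0.25 + 0.3
= 0.05
Since z = 0.05 >= 0, output = 1

1


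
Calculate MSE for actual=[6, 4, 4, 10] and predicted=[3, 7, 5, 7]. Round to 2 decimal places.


Differences: [3, -3, -1, 3]
Squared errors: [9, 9, 1, 9]
Sum of squared errors = 28
MSE = 28 / 4 = 7.00

7.00


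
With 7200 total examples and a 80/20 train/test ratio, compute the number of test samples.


Train samples = 7200 * 80% = 5760
Test samples = 7200 - 5760
= 1440

1440


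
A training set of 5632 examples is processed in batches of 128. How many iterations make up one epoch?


Iterations per epoch = dataset_size / batch_size
= 5632 / 128
= 44

44


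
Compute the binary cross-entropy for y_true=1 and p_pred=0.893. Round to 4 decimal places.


For y=1: Loss = -log(p)
= -log(0.893)
= -(-0.1132)
= 0.1132

0.1132


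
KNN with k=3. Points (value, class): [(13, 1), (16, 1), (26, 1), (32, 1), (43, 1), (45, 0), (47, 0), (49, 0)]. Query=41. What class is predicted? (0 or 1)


Distances from query 41:
Point 43 (class 1): distance = 2
Point 45 (class 0): distance = 4
Point 47 (class 0): distance = 6
K=3 nearest neighbors: classes = [1, 0, 0]
Votes for class 1: 1 / 3
Majority vote => class 0

0


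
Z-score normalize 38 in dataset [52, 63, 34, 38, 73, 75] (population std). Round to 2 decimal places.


Mean = (52 + 63 + 34 + 38 + 73 + 75) / 6 = 55.8333
Variance = sum((x_i - mean)^2) / n = 253.8056
Std = sqrt(253.8056) = 15.9313
Z = (x - mean) / std
= (38 - 55.8333) / 15.9313
= -17.8333 / 15.9313
= -1.12

-1.12


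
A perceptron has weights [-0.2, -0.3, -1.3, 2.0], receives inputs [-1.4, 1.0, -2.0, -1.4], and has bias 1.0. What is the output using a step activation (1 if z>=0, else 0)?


z = w . x + b
= -0.2*-1.4 + -0.3*1.0 + -1.3*-2.0 + 2.0*-1.4 + 1.0
= 0.28 + -0.3 + 2.6 + -2.8 + 1.0
= -0.22 + 1.0
= 0.78
Since z = 0.78 >= 0, output = 1

1


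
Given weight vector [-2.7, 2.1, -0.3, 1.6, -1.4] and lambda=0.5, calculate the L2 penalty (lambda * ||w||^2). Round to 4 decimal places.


Squaring each weight:
(-2.7)^2 = 7.29
2.1^2 = 4.41
(-0.3)^2 = 0.09
1.6^2 = 2.56
(-1.4)^2 = 1.96
Sum of squares = 16.31
Penalty = 0.5 * 16.31 = 8.1550

8.1550


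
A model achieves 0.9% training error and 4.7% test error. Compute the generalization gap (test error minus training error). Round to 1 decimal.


Generalization gap = test_error - train_error
= 4.7 - 0.9
= 3.8%
A moderate gap.

3.8


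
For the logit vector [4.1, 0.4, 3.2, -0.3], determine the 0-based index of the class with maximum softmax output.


Softmax is a monotonic transformation, so it preserves the argmax.
We need to find the index of the maximum logit.
Index 0: 4.1
Index 1: 0.4
Index 2: 3.2
Index 3: -0.3
Maximum logit = 4.1 at index 0

0


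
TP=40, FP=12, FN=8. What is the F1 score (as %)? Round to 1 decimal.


Precision = TP / (TP + FP) = 40 / 52 = 0.7692
Recall = TP / (TP + FN) = 40 / 48 = 0.8333
F1 = 2 * P * R / (P + R)
= 2 * 0.7692 * 0.8333 / (0.7692 + 0.8333)
= 1.2821 / 1.6026
= 0.8
As percentage: 80.0%

80.0


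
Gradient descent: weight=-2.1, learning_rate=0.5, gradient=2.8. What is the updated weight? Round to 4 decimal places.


w_new = w_old - lr * gradient
= -2.1 - 0.5 * 2.8
= -2.1 - (1.4)
= -3.5000

-3.5000


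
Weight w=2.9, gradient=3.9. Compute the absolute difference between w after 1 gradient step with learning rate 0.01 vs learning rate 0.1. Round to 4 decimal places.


With lr=0.01: w_new = 2.9 - 0.01 * 3.9 = 2.861
With lr=0.1: w_new = 2.9 - 0.1 * 3.9 = 2.51
Absolute difference = |2.861 - 2.51|
= 0.3510

0.3510


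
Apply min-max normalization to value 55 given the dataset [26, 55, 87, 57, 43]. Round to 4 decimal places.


Min = 26, Max = 87
Range = 87 - 26 = 61
Scaled = (x - min) / (max - min)
= (55 - 26) / 61
= 29 / 61
= 0.4754

0.4754


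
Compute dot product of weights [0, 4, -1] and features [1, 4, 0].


Element-wise products:
0 * 1 = 0
4 * 4 = 16
-1 * 0 = 0
Sum = 0 + 16 + 0
= 16

16


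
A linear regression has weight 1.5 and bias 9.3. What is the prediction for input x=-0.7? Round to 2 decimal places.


y = 1.5 * -0.7 + (9.3)
= -1.05 + (9.3)
= 8.25

8.25


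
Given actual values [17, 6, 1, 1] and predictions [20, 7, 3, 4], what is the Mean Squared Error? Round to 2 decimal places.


Differences: [-3, -1, -2, -3]
Squared errors: [9, 1, 4, 9]
Sum of squared errors = 23
MSE = 23 / 4 = 5.75

5.75


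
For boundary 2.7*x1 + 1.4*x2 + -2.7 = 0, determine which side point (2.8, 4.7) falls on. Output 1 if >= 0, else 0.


Compute 2.7 * 2.8 + 1.4 * 4.7 + -2.7
= 7.56 + 6.58 + -2.7
= 11.44
Since 11.44 >= 0, the point is on the positive side.

1


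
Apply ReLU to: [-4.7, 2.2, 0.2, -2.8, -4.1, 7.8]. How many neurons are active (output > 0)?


ReLU(x) = max(0, x) for each element:
ReLU(-4.7) = 0
ReLU(2.2) = 2.2
ReLU(0.2) = 0.2
ReLU(-2.8) = 0
ReLU(-4.1) = 0
ReLU(7.8) = 7.8
Active neurons (>0): 3

3


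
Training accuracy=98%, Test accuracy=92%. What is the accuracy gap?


Gap = train_accuracy - test_accuracy
= 98 - 92
= 6%
This moderate gap may indicate mild overfitting.

6


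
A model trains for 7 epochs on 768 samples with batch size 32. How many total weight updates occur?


Iterations per epoch = 768 / 32 = 24
Total updates = iterations_per_epoch * epochs
= 24 * 7
= 168

168


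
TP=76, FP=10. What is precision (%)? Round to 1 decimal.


Precision = TP / (TP + FP) * 100
= 76 / (76 + 10)
= 76 / 86
= 0.8837
= 88.4%

88.4


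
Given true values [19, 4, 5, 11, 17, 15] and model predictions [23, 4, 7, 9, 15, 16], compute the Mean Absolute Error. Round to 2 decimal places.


Absolute errors: [4, 0, 2, 2, 2, 1]
Sum of absolute errors = 11
MAE = 11 / 6 = 1.83

1.83


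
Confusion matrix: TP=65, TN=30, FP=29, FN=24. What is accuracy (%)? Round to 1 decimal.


Accuracy = (TP + TN) / (TP + TN + FP + FN) * 100
= (65 + 30) / (65 + 30 + 29 + 24)
= 95 / 148
= 0.6419
= 64.2%

64.2


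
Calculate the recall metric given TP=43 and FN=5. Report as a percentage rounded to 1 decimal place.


Recall = TP / (TP + FN) * 100
= 43 / (43 + 5)
= 43 / 48
= 0.8958
= 89.6%

89.6


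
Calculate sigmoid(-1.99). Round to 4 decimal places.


sigmoid(z) = 1 / (1 + exp(-z))
exp(-(-1.99)) = exp(1.99) = 7.3155
1 + 7.3155 = 8.3155
1 / 8.3155 = 0.1203

0.1203


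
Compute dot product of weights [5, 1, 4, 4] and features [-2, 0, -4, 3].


Element-wise products:
5 * -2 = -10
1 * 0 = 0
4 * -4 = -16
4 * 3 = 12
Sum = -10 + 0 + -16 + 12
= -14

-14


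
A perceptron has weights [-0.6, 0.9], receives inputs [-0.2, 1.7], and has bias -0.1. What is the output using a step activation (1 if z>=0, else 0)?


z = w . x + b
= -0.6*-0.2 + 0.9*1.7 + -0.1
= 0.12 + 1.53 + -0.1
= 1.65 + -0.1
= 1.55
Since z = 1.55 >= 0, output = 1

1


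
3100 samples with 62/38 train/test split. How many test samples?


Train samples = 3100 * 62% = 1922
Test samples = 3100 - 1922
= 1178

1178


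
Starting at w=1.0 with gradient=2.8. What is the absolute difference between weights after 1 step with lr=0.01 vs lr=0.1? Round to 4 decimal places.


With lr=0.01: w_new = 1.0 - 0.01 * 2.8 = 0.972
With lr=0.1: w_new = 1.0 - 0.1 * 2.8 = 0.72
Absolute difference = |0.972 - 0.72|
= 0.2520

0.2520


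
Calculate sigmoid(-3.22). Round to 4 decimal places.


sigmoid(z) = 1 / (1 + exp(-z))
exp(-(-3.22)) = exp(3.22) = 25.0281
1 + 25.0281 = 26.0281
1 / 26.0281 = 0.0384

0.0384


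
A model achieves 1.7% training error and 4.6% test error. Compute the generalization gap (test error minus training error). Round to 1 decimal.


Generalization gap = test_error - train_error
= 4.6 - 1.7
= 2.9%
A moderate gap.

2.9


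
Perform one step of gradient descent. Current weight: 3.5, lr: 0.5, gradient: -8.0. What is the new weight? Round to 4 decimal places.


w_new = w_old - lr * gradient
= 3.5 - 0.5 * -8.0
= 3.5 - (-4.0)
= 7.5000

7.5000


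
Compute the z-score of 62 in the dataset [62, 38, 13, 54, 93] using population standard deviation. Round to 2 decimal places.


Mean = (62 + 38 + 13 + 54 + 93) / 5 = 52.0
Variance = sum((x_i - mean)^2) / n = 700.4
Std = sqrt(700.4) = 26.4651
Z = (x - mean) / std
= (62 - 52.0) / 26.4651
= 10.0 / 26.4651
= 0.38

0.38


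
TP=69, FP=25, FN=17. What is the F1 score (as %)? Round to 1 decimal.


Precision = TP / (TP + FP) = 69 / 94 = 0.734
Recall = TP / (TP + FN) = 69 / 86 = 0.8023
F1 = 2 * P * R / (P + R)
= 2 * 0.734 * 0.8023 / (0.734 + 0.8023)
= 1.1779 / 1.5364
= 0.7667
As percentage: 76.7%

76.7


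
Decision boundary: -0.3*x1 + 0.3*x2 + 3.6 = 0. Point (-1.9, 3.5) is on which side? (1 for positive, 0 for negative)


Compute -0.3 * -1.9 + 0.3 * 3.5 + 3.6
= 0.57 + 1.05 + 3.6
= 5.22
Since 5.22 >= 0, the point is on the positive side.

1


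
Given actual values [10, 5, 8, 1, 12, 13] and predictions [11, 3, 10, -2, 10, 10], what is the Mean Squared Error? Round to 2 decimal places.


Differences: [-1, 2, -2, 3, 2, 3]
Squared errors: [1, 4, 4, 9, 4, 9]
Sum of squared errors = 31
MSE = 31 / 6 = 5.17

5.17


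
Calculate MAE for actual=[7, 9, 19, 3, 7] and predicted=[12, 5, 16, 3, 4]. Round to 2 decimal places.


Absolute errors: [5, 4, 3, 0, 3]
Sum of absolute errors = 15
MAE = 15 / 5 = 3.00

3.00


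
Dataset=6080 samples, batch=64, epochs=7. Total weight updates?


Iterations per epoch = 6080 / 64 = 95
Total updates = iterations_per_epoch * epochs
= 95 * 7
= 665

665


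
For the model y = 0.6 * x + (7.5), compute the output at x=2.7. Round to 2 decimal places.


y = 0.6 * 2.7 + (7.5)
= 1.62 + (7.5)
= 9.12

9.12


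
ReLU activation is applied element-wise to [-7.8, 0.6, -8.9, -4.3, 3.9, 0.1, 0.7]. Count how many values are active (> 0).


ReLU(x) = max(0, x) for each element:
ReLU(-7.8) = 0
ReLU(0.6) = 0.6
ReLU(-8.9) = 0
ReLU(-4.3) = 0
ReLU(3.9) = 3.9
ReLU(0.1) = 0.1
ReLU(0.7) = 0.7
Active neurons (>0): 4

4


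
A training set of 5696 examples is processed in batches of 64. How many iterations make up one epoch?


Iterations per epoch = dataset_size / batch_size
= 5696 / 64
= 89

89


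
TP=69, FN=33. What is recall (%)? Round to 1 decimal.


Recall = TP / (TP + FN) * 100
= 69 / (69 + 33)
= 69 / 102
= 0.6765
= 67.6%

67.6


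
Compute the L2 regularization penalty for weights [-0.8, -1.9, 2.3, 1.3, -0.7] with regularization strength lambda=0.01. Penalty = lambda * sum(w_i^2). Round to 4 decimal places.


Squaring each weight:
(-0.8)^2 = 0.64
(-1.9)^2 = 3.61
2.3^2 = 5.29
1.3^2 = 1.69
(-0.7)^2 = 0.49
Sum of squares = 11.72
Penalty = 0.01 * 11.72 = 0.1172

0.1172


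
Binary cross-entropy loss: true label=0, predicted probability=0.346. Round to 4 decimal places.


For y=0: Loss = -log(1-p)
= -log(1 - 0.346)
= -log(0.654)
= -(-0.4246)
= 0.4246

0.4246


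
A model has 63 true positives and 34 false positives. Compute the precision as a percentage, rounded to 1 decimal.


Precision = TP / (TP + FP) * 100
= 63 / (63 + 34)
= 63 / 97
= 0.6495
= 64.9%

64.9


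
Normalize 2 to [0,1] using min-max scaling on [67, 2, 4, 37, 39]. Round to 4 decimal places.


Min = 2, Max = 67
Range = 67 - 2 = 65
Scaled = (x - min) / (max - min)
= (2 - 2) / 65
= 0 / 65
= 0.0000

0.0000


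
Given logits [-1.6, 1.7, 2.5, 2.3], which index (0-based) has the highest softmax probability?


Softmax is a monotonic transformation, so it preserves the argmax.
We need to find the index of the maximum logit.
Index 0: -1.6
Index 1: 1.7
Index 2: 2.5
Index 3: 2.3
Maximum logit = 2.5 at index 2

2


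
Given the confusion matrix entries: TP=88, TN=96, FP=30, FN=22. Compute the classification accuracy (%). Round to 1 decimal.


Accuracy = (TP + TN) / (TP + TN + FP + FN) * 100
= (88 + 96) / (88 + 96 + 30 + 22)
= 184 / 236
= 0.7797
= 78.0%

78.0


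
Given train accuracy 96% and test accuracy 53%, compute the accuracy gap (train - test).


Gap = train_accuracy - test_accuracy
= 96 - 53
= 43%
This large gap strongly indicates overfitting.

43


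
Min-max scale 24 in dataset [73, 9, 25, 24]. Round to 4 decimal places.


Min = 9, Max = 73
Range = 73 - 9 = 64
Scaled = (x - min) / (max - min)
= (24 - 9) / 64
= 15 / 64
= 0.2344

0.2344


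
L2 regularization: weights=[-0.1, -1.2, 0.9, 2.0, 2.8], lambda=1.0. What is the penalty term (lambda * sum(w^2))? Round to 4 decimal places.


Squaring each weight:
(-0.1)^2 = 0.01
(-1.2)^2 = 1.44
0.9^2 = 0.81
2.0^2 = 4.0
2.8^2 = 7.84
Sum of squares = 14.1
Penalty = 1.0 * 14.1 = 14.1000

14.1000


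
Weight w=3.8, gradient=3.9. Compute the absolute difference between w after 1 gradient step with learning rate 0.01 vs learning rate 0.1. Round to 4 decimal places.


With lr=0.01: w_new = 3.8 - 0.01 * 3.9 = 3.761
With lr=0.1: w_new = 3.8 - 0.1 * 3.9 = 3.41
Absolute difference = |3.761 - 3.41|
= 0.3510

0.3510


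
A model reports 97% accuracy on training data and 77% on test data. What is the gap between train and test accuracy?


Gap = train_accuracy - test_accuracy
= 97 - 77
= 20%
This gap suggests the model is overfitting.

20


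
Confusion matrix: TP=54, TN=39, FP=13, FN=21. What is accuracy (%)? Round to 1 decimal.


Accuracy = (TP + TN) / (TP + TN + FP + FN) * 100
= (54 + 39) / (54 + 39 + 13 + 21)
= 93 / 127
= 0.7323
= 73.2%

73.2


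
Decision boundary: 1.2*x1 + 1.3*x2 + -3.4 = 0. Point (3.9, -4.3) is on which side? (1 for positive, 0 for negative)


Compute 1.2 * 3.9 + 1.3 * -4.3 + -3.4
= 4.68 + -5.59 + -3.4
= -4.31
Since -4.31 < 0, the point is on the negative side.

0


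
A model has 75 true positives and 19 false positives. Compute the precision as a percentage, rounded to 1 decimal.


Precision = TP / (TP + FP) * 100
= 75 / (75 + 19)
= 75 / 94
= 0.7979
= 79.8%

79.8


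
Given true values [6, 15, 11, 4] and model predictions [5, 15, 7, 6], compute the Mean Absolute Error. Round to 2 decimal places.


Absolute errors: [1, 0, 4, 2]
Sum of absolute errors = 7
MAE = 7 / 4 = 1.75

1.75


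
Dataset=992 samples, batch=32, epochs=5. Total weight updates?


Iterations per epoch = 992 / 32 = 31
Total updates = iterations_per_epoch * epochs
= 31 * 5
= 155

155


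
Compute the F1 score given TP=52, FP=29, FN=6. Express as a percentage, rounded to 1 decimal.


Precision = TP / (TP + FP) = 52 / 81 = 0.642
Recall = TP / (TP + FN) = 52 / 58 = 0.8966
F1 = 2 * P * R / (P + R)
= 2 * 0.642 * 0.8966 / (0.642 + 0.8966)
= 1.1511 / 1.5385
= 0.7482
As percentage: 74.8%

74.8


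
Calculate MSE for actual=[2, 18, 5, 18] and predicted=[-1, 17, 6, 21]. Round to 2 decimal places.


Differences: [3, 1, -1, -3]
Squared errors: [9, 1, 1, 9]
Sum of squared errors = 20
MSE = 20 / 4 = 5.00

5.00


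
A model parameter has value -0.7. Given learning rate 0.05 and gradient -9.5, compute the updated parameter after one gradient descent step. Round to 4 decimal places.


w_new = w_old - lr * gradient
= -0.7 - 0.05 * -9.5
= -0.7 - (-0.475)
= -0.2250

-0.2250


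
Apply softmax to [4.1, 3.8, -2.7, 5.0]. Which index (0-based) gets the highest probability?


Softmax is a monotonic transformation, so it preserves the argmax.
We need to find the index of the maximum logit.
Index 0: 4.1
Index 1: 3.8
Index 2: -2.7
Index 3: 5.0
Maximum logit = 5.0 at index 3

3


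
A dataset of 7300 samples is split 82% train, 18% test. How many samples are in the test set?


Train samples = 7300 * 82% = 5986
Test samples = 7300 - 5986
= 1314

1314


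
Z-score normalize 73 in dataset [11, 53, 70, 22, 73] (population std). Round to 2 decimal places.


Mean = (11 + 53 + 70 + 22 + 73) / 5 = 45.8
Variance = sum((x_i - mean)^2) / n = 630.96
Std = sqrt(630.96) = 25.1189
Z = (x - mean) / std
= (73 - 45.8) / 25.1189
= 27.2 / 25.1189
= 1.08

1.08


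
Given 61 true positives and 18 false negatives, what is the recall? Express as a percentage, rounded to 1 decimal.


Recall = TP / (TP + FN) * 100
= 61 / (61 + 18)
= 61 / 79
= 0.7722
= 77.2%

77.2


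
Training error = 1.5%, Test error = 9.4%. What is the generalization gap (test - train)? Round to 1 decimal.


Generalization gap = test_error - train_error
= 9.4 - 1.5
= 7.9%
A moderate gap.

7.9


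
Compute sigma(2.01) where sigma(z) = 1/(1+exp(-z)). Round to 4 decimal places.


sigmoid(z) = 1 / (1 + exp(-z))
exp(-(2.01)) = exp(-2.01) = 0.134
1 + 0.134 = 1.134
1 / 1.134 = 0.8818

0.8818


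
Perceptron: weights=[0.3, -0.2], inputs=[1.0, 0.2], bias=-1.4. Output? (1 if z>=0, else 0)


z = w . x + b
= 0.3*1.0 + -0.2*0.2 + -1.4
= 0.3 + -0.04 + -1.4
= 0.26 + -1.4
= -1.14
Since z = -1.14 < 0, output = 0

0


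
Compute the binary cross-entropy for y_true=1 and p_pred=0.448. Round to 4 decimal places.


For y=1: Loss = -log(p)
= -log(0.448)
= -(-0.803)
= 0.8030

0.8030


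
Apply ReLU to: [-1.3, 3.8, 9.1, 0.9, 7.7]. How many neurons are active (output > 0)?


ReLU(x) = max(0, x) for each element:
ReLU(-1.3) = 0
ReLU(3.8) = 3.8
ReLU(9.1) = 9.1
ReLU(0.9) = 0.9
ReLU(7.7) = 7.7
Active neurons (>0): 4

4


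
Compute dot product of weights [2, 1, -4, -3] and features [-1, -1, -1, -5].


Element-wise products:
2 * -1 = -2
1 * -1 = -1
-4 * -1 = 4
-3 * -5 = 15
Sum = -2 + -1 + 4 + 15
= 16

16


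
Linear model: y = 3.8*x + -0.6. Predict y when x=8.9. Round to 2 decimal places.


y = 3.8 * 8.9 + (-0.6)
= 33.82 + (-0.6)
= 33.22

33.22


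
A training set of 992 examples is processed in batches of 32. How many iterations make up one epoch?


Iterations per epoch = dataset_size / batch_size
= 992 / 32
= 31

31


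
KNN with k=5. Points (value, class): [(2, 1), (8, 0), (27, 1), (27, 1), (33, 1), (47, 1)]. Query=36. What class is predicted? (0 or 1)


Distances from query 36:
Point 33 (class 1): distance = 3
Point 27 (class 1): distance = 9
Point 27 (class 1): distance = 9
Point 47 (class 1): distance = 11
Point 8 (class 0): distance = 28
K=5 nearest neighbors: classes = [1, 1, 1, 1, 0]
Votes for class 1: 4 / 5
Majority vote => class 1

1


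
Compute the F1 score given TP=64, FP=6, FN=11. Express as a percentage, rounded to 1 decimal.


Precision = TP / (TP + FP) = 64 / 70 = 0.9143
Recall = TP / (TP + FN) = 64 / 75 = 0.8533
F1 = 2 * P * R / (P + R)
= 2 * 0.9143 * 0.8533 / (0.9143 + 0.8533)
= 1.5604 / 1.7676
= 0.8828
As percentage: 88.3%

88.3


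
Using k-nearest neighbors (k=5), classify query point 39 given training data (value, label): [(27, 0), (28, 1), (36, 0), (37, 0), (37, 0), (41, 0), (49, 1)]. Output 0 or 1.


Distances from query 39:
Point 37 (class 0): distance = 2
Point 37 (class 0): distance = 2
Point 41 (class 0): distance = 2
Point 36 (class 0): distance = 3
Point 49 (class 1): distance = 10
K=5 nearest neighbors: classes = [0, 0, 0, 0, 1]
Votes for class 1: 1 / 5
Majority vote => class 0

0


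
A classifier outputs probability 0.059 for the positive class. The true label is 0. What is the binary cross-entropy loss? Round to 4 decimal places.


For y=0: Loss = -log(1-p)
= -log(1 - 0.059)
= -log(0.941)
= -(-0.0608)
= 0.0608

0.0608


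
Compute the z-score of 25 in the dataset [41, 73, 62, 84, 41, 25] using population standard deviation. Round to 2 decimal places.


Mean = (41 + 73 + 62 + 84 + 41 + 25) / 6 = 54.3333
Variance = sum((x_i - mean)^2) / n = 417.2222
Std = sqrt(417.2222) = 20.426
Z = (x - mean) / std
= (25 - 54.3333) / 20.426
= -29.3333 / 20.426
= -1.44

-1.44


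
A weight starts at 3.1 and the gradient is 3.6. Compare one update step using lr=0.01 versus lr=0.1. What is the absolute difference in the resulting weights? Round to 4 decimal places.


With lr=0.01: w_new = 3.1 - 0.01 * 3.6 = 3.064
With lr=0.1: w_new = 3.1 - 0.1 * 3.6 = 2.74
Absolute difference = |3.064 - 2.74|
= 0.3240

0.3240


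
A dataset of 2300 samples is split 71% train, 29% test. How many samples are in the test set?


Train samples = 2300 * 71% = 1633
Test samples = 2300 - 1633
= 667

667


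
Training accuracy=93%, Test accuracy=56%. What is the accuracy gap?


Gap = train_accuracy - test_accuracy
= 93 - 56
= 37%
This large gap strongly indicates overfitting.

37


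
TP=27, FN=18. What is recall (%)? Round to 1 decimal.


Recall = TP / (TP + FN) * 100
= 27 / (27 + 18)
= 27 / 45
= 0.6
= 60.0%

60.0


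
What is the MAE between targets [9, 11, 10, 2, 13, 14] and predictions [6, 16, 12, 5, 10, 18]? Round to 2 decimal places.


Absolute errors: [3, 5, 2, 3, 3, 4]
Sum of absolute errors = 20
MAE = 20 / 6 = 3.33

3.33


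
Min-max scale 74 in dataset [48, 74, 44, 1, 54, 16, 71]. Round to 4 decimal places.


Min = 1, Max = 74
Range = 74 - 1 = 73
Scaled = (x - min) / (max - min)
= (74 - 1) / 73
= 73 / 73
= 1.0000

1.0000


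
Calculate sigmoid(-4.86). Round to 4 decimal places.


sigmoid(z) = 1 / (1 + exp(-z))
exp(-(-4.86)) = exp(4.86) = 129.0242
1 + 129.0242 = 130.0242
1 / 130.0242 = 0.0077

0.0077
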